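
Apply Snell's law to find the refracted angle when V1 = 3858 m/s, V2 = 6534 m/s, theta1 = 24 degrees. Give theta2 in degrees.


sin(theta1) = sin(24 deg) = 0.406737
sin(theta2) = V2/V1 * sin(theta1) = 6534/3858 * 0.406737 = 0.688859
theta2 = arcsin(0.688859) = 43.5398 degrees

43.5398


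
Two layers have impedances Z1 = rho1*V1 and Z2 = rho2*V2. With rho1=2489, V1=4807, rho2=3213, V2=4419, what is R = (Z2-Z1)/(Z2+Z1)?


Z1 = 2489 * 4807 = 11964623
Z2 = 3213 * 4419 = 14198247
R = (14198247 - 11964623) / (14198247 + 11964623) = 2233624 / 26162870 = 0.0854

0.0854


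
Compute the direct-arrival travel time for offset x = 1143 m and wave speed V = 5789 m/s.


t = x / V
= 1143 / 5789
= 0.1974 s

0.1974


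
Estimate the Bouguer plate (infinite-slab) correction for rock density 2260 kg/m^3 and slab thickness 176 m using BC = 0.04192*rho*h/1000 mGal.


BC = 0.04192 * rho * h / 1000
= 0.04192 * 2260 * 176 / 1000
= 16.6741 mGal

16.6741


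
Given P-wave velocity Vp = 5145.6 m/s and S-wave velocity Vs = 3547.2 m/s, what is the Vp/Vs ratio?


Vp/Vs = 5145.6 / 3547.2
= 1.4506

1.4506


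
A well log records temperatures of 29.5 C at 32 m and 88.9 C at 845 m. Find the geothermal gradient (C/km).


dT = 88.9 - 29.5 = 59.4 C
dz = 845 - 32 = 813 m
gradient = dT/dz * 1000 = 59.4/813 * 1000 = 73.0627 C/km

73.0627


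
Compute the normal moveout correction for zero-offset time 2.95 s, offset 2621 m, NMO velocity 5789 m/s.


x/Vnmo = 2621/5789 = 0.452755
(x/Vnmo)^2 = 0.204987
t0^2 = 8.7025
sqrt(8.7025 + 0.204987) = 2.984541
dt = 2.984541 - 2.95 = 0.034541

0.034541


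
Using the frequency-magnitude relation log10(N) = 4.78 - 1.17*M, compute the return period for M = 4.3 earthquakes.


log10(N) = 4.78 - 1.17*4.3 = -0.251
N = 10^-0.251 = 0.561048
T = 1/N = 1/0.561048 = 1.7824 years

1.7824


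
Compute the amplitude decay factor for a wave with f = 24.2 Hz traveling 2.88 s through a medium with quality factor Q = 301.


pi*f*t/Q = pi*24.2*2.88/301 = 0.72743
A/A0 = exp(-0.72743) = 0.483149

0.483149


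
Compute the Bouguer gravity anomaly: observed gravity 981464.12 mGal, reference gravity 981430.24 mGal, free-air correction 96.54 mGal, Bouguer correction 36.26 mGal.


BA = g_obs - g_ref + FAC - BC
= 981464.12 - 981430.24 + 96.54 - 36.26
= 94.16 mGal

94.16


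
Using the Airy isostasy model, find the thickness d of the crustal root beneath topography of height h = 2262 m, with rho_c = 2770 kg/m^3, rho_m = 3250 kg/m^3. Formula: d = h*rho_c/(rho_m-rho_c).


rho_m - rho_c = 3250 - 2770 = 480
d = 2262 * 2770 / 480
= 6265740 / 480
= 13053.62 m

13053.62


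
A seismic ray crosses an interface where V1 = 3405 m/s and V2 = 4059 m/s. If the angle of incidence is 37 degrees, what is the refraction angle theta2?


sin(theta1) = sin(37 deg) = 0.601815
sin(theta2) = V2/V1 * sin(theta1) = 4059/3405 * 0.601815 = 0.717406
theta2 = arcsin(0.717406) = 45.8407 degrees

45.8407


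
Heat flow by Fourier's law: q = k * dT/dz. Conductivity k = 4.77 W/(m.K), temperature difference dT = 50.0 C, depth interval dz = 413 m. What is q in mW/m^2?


q = k * dT / dz * 1000
= 4.77 * 50.0 / 413 * 1000
= 0.577482 * 1000
= 577.4818 mW/m^2

577.4818


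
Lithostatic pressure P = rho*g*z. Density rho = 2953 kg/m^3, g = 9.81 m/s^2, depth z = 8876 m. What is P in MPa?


P = rho * g * z / 1e6
= 2953 * 9.81 * 8876 / 1e6
= 257128222.68 / 1e6
= 257.1282 MPa

257.1282


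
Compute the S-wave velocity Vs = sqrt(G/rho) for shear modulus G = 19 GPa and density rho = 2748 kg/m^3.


Convert G to Pa: G = 19e9 Pa
Compute G/rho = 19e9 / 2748 = 6914119.3595
Vs = sqrt(6914119.3595) = 2629.47 m/s

2629.47


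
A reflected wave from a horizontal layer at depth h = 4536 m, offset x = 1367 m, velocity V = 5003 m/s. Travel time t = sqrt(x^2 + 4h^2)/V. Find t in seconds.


x^2 + 4h^2 = 1367^2 + 4*4536^2 = 1868689 + 82301184 = 84169873
sqrt(84169873) = 9174.414
t = 9174.414 / 5003 = 1.8338 s

1.8338


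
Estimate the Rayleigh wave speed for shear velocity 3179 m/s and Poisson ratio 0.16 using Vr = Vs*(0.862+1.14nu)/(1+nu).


Numerator factor = 0.862 + 1.14*0.16 = 1.0444
Denominator = 1 + 0.16 = 1.16
Vr = 3179 * 1.0444 / 1.16 = 2862.2 m/s

2862.2


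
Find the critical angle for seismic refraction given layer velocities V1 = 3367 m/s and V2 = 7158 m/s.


V1/V2 = 3367/7158 = 0.470383
theta_c = arcsin(0.470383) = 28.0591 degrees

28.0591


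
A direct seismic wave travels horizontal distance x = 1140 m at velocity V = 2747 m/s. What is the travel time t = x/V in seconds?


t = x / V
= 1140 / 2747
= 0.415 s

0.415


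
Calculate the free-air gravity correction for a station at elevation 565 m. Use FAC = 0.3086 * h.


FAC = 0.3086 * h
= 0.3086 * 565
= 174.359 mGal

174.359


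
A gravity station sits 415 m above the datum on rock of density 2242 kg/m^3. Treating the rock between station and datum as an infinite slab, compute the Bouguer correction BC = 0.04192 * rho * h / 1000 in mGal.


BC = 0.04192 * rho * h / 1000
= 0.04192 * 2242 * 415 / 1000
= 39.0036 mGal

39.0036


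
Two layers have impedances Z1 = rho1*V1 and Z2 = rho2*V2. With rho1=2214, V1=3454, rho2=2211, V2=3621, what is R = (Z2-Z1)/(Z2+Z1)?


Z1 = 2214 * 3454 = 7647156
Z2 = 2211 * 3621 = 8006031
R = (8006031 - 7647156) / (8006031 + 7647156) = 358875 / 15653187 = 0.0229

0.0229


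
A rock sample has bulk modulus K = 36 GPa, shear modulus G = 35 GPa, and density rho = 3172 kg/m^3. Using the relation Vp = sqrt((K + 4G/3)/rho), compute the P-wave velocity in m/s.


First compute the effective modulus:
K + 4G/3 = 36e9 + 4*35e9/3 = 82666666666.67 Pa
Then divide by density:
82666666666.67 / 3172 = 26061370.3237 Pa/(kg/m^3)
Take the square root:
Vp = sqrt(26061370.3237) = 5105.03 m/s

5105.03


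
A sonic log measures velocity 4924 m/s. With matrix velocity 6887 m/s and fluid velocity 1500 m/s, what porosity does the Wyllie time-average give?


1/V - 1/Vm = 1/4924 - 1/6887 = 5.789e-05
1/Vf - 1/Vm = 1/1500 - 1/6887 = 0.00052147
phi = 5.789e-05 / 0.00052147 = 0.111

0.111


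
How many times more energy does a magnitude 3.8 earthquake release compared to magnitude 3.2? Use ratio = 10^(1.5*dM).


M2 - M1 = 3.8 - 3.2 = 0.6
1.5 * 0.6 = 0.9
ratio = 10^0.9 = 7.94

7.94


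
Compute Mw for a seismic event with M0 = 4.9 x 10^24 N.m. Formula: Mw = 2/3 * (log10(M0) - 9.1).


log10(M0) = log10(4.9 x 10^24) = 24.6902
Mw = 2/3 * (24.6902 - 9.1)
= 2/3 * 15.5902
= 10.39

10.39


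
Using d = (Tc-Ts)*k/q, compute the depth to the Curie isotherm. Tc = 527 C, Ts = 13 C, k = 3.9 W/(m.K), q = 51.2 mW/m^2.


T_Curie - T_surf = 527 - 13 = 514 C
Convert q to W/m^2: 51.2 mW/m^2 = 0.0512 W/m^2
d = 514 * 3.9 / 0.0512 = 39152.34 m

39152.34


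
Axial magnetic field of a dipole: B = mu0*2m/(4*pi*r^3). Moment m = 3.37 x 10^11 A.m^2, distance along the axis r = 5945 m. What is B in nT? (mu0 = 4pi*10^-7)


m = 3.37 x 10^11 = 337000000000 A.m^2
2m = 674000000000 A.m^2
r^3 = 5945^3 = 210114283625
B = (4pi*10^-7) * 674000000000 / (4*pi * 210114283625) * 1e9
= 846973.379408 / 2640373959402.33 * 1e9
= 320.7778 nT

320.7778


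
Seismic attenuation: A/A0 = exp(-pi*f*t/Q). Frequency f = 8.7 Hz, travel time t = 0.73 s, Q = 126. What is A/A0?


pi*f*t/Q = pi*8.7*0.73/126 = 0.158351
A/A0 = exp(-0.158351) = 0.85355

0.85355


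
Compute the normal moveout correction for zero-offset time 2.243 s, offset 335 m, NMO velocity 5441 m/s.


x/Vnmo = 335/5441 = 0.06157
(x/Vnmo)^2 = 0.003791
t0^2 = 5.031049
sqrt(5.031049 + 0.003791) = 2.243845
dt = 2.243845 - 2.243 = 0.000845

8.450000e-04


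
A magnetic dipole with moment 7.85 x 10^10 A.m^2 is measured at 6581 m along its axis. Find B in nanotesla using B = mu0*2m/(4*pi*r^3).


m = 7.85 x 10^10 = 78500000000 A.m^2
2m = 157000000000 A.m^2
r^3 = 6581^3 = 285020220941
B = (4pi*10^-7) * 157000000000 / (4*pi * 285020220941) * 1e9
= 197292.018645 / 3581669728931.14 * 1e9
= 55.0838 nT

55.0838


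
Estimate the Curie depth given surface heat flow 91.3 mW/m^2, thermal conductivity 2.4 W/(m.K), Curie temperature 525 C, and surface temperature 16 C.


T_Curie - T_surf = 525 - 16 = 509 C
Convert q to W/m^2: 91.3 mW/m^2 = 0.0913 W/m^2
d = 509 * 2.4 / 0.0913 = 13380.07 m

13380.07


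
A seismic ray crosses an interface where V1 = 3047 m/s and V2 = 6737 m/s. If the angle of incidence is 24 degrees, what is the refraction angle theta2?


sin(theta1) = sin(24 deg) = 0.406737
sin(theta2) = V2/V1 * sin(theta1) = 6737/3047 * 0.406737 = 0.899306
theta2 = arcsin(0.899306) = 64.067 degrees

64.067


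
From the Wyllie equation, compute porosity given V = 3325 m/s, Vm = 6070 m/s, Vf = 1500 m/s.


1/V - 1/Vm = 1/3325 - 1/6070 = 0.00013601
1/Vf - 1/Vm = 1/1500 - 1/6070 = 0.00050192
phi = 0.00013601 / 0.00050192 = 0.271

0.271


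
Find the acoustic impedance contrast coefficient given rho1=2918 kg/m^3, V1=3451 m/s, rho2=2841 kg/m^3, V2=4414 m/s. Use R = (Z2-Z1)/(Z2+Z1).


Z1 = 2918 * 3451 = 10070018
Z2 = 2841 * 4414 = 12540174
R = (12540174 - 10070018) / (12540174 + 10070018) = 2470156 / 22610192 = 0.1092

0.1092


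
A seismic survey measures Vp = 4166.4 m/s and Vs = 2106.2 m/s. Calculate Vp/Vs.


Vp/Vs = 4166.4 / 2106.2
= 1.9782

1.9782


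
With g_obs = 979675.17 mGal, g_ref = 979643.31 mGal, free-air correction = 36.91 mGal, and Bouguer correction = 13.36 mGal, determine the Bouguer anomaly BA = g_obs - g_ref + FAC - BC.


BA = g_obs - g_ref + FAC - BC
= 979675.17 - 979643.31 + 36.91 - 13.36
= 55.41 mGal

55.41


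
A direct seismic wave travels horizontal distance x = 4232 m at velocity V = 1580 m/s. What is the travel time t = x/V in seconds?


t = x / V
= 4232 / 1580
= 2.6785 s

2.6785


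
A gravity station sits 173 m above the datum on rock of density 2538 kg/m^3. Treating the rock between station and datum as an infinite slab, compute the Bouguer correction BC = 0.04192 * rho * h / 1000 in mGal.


BC = 0.04192 * rho * h / 1000
= 0.04192 * 2538 * 173 / 1000
= 18.406 mGal

18.406


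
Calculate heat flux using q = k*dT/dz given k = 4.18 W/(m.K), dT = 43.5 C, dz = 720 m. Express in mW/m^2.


q = k * dT / dz * 1000
= 4.18 * 43.5 / 720 * 1000
= 0.252542 * 1000
= 252.5417 mW/m^2

252.5417


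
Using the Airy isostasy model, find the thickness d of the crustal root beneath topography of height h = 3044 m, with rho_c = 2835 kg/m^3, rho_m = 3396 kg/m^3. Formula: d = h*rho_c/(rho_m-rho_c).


rho_m - rho_c = 3396 - 2835 = 561
d = 3044 * 2835 / 561
= 8629740 / 561
= 15382.78 m

15382.78


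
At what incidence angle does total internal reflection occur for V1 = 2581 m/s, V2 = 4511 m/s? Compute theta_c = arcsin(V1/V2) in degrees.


V1/V2 = 2581/4511 = 0.572157
theta_c = arcsin(0.572157) = 34.9008 degrees

34.9008


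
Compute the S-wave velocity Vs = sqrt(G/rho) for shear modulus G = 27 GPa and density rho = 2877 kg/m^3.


Convert G to Pa: G = 27e9 Pa
Compute G/rho = 27e9 / 2877 = 9384775.8081
Vs = sqrt(9384775.8081) = 3063.46 m/s

3063.46


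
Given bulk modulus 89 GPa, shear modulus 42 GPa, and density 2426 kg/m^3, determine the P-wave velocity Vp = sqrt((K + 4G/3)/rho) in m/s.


First compute the effective modulus:
K + 4G/3 = 89e9 + 4*42e9/3 = 145000000000.0 Pa
Then divide by density:
145000000000.0 / 2426 = 59769167.3537 Pa/(kg/m^3)
Take the square root:
Vp = sqrt(59769167.3537) = 7731.05 m/s

7731.05


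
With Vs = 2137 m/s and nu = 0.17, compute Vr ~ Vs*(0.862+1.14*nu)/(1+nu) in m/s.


Numerator factor = 0.862 + 1.14*0.17 = 1.0558
Denominator = 1 + 0.17 = 1.17
Vr = 2137 * 1.0558 / 1.17 = 1928.41 m/s

1928.41


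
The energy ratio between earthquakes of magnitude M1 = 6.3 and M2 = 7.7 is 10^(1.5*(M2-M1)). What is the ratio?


M2 - M1 = 7.7 - 6.3 = 1.4
1.5 * 1.4 = 2.1
ratio = 10^2.1 = 125.89

125.89


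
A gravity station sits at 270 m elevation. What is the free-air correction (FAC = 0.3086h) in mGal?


FAC = 0.3086 * h
= 0.3086 * 270
= 83.322 mGal

83.322


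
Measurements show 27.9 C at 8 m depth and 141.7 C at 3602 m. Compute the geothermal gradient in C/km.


dT = 141.7 - 27.9 = 113.8 C
dz = 3602 - 8 = 3594 m
gradient = dT/dz * 1000 = 113.8/3594 * 1000 = 31.6639 C/km

31.6639


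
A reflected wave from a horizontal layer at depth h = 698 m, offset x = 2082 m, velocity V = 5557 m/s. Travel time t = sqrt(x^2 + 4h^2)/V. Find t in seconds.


x^2 + 4h^2 = 2082^2 + 4*698^2 = 4334724 + 1948816 = 6283540
sqrt(6283540) = 2506.699
t = 2506.699 / 5557 = 0.4511 s

0.4511


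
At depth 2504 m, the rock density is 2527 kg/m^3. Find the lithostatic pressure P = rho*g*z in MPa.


P = rho * g * z / 1e6
= 2527 * 9.81 * 2504 / 1e6
= 62073834.48 / 1e6
= 62.0738 MPa

62.0738


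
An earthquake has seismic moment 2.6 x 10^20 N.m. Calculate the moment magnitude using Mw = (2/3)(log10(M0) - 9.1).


log10(M0) = log10(2.6 x 10^20) = 20.415
Mw = 2/3 * (20.415 - 9.1)
= 2/3 * 11.315
= 7.54

7.54


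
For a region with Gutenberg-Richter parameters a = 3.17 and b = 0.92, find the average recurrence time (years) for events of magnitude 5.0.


log10(N) = 3.17 - 0.92*5.0 = -1.43
N = 10^-1.43 = 0.037154
T = 1/N = 1/0.037154 = 26.9153 years

26.9153


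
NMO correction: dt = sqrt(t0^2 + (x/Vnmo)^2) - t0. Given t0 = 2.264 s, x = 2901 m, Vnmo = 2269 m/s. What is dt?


x/Vnmo = 2901/2269 = 1.278537
(x/Vnmo)^2 = 1.634656
t0^2 = 5.125696
sqrt(5.125696 + 1.634656) = 2.600068
dt = 2.600068 - 2.264 = 0.336068

0.336068


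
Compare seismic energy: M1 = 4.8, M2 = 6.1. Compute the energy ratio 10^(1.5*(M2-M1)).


M2 - M1 = 6.1 - 4.8 = 1.3
1.5 * 1.3 = 1.95
ratio = 10^1.95 = 89.13

89.13


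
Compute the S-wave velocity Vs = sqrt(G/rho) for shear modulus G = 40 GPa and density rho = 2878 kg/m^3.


Convert G to Pa: G = 40e9 Pa
Compute G/rho = 40e9 / 2878 = 13898540.6532
Vs = sqrt(13898540.6532) = 3728.07 m/s

3728.07


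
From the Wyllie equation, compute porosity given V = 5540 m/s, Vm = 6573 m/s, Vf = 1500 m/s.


1/V - 1/Vm = 1/5540 - 1/6573 = 2.837e-05
1/Vf - 1/Vm = 1/1500 - 1/6573 = 0.00051453
phi = 2.837e-05 / 0.00051453 = 0.0551

0.0551


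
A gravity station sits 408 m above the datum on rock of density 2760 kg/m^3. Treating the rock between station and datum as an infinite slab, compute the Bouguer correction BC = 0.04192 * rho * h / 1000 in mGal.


BC = 0.04192 * rho * h / 1000
= 0.04192 * 2760 * 408 / 1000
= 47.2053 mGal

47.2053


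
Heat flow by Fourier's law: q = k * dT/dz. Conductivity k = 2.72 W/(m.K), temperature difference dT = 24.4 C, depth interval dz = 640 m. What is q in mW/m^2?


q = k * dT / dz * 1000
= 2.72 * 24.4 / 640 * 1000
= 0.1037 * 1000
= 103.7 mW/m^2

103.7


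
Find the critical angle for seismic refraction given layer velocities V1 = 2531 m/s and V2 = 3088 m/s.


V1/V2 = 2531/3088 = 0.819624
theta_c = arcsin(0.819624) = 55.0472 degrees

55.0472


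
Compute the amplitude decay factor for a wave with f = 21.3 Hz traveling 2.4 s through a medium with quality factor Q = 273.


pi*f*t/Q = pi*21.3*2.4/273 = 0.588272
A/A0 = exp(-0.588272) = 0.555286

0.555286


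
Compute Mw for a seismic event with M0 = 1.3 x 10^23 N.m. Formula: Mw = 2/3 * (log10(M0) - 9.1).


log10(M0) = log10(1.3 x 10^23) = 23.1139
Mw = 2/3 * (23.1139 - 9.1)
= 2/3 * 14.0139
= 9.34

9.34


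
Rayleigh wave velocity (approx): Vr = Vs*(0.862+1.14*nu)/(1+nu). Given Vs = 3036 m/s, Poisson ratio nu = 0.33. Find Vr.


Numerator factor = 0.862 + 1.14*0.33 = 1.2382
Denominator = 1 + 0.33 = 1.33
Vr = 3036 * 1.2382 / 1.33 = 2826.45 m/s

2826.45


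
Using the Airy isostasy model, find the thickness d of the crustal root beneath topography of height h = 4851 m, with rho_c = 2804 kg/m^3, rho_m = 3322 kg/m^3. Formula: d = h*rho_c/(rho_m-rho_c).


rho_m - rho_c = 3322 - 2804 = 518
d = 4851 * 2804 / 518
= 13602204 / 518
= 26259.08 m

26259.08


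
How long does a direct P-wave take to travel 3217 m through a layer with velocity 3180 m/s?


t = x / V
= 3217 / 3180
= 1.0116 s

1.0116


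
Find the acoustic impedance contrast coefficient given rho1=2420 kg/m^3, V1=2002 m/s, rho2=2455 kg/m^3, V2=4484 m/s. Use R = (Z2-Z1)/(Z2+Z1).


Z1 = 2420 * 2002 = 4844840
Z2 = 2455 * 4484 = 11008220
R = (11008220 - 4844840) / (11008220 + 4844840) = 6163380 / 15853060 = 0.3888

0.3888


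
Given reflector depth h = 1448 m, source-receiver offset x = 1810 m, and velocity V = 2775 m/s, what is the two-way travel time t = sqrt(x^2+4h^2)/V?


x^2 + 4h^2 = 1810^2 + 4*1448^2 = 3276100 + 8386816 = 11662916
sqrt(11662916) = 3415.1012
t = 3415.1012 / 2775 = 1.2307 s

1.2307


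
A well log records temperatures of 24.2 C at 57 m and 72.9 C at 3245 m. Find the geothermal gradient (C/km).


dT = 72.9 - 24.2 = 48.7 C
dz = 3245 - 57 = 3188 m
gradient = dT/dz * 1000 = 48.7/3188 * 1000 = 15.276 C/km

15.276


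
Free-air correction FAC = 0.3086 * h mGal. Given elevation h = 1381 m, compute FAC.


FAC = 0.3086 * h
= 0.3086 * 1381
= 426.1766 mGal

426.1766


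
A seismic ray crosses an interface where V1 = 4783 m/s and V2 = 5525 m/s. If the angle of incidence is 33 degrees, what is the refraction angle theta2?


sin(theta1) = sin(33 deg) = 0.544639
sin(theta2) = V2/V1 * sin(theta1) = 5525/4783 * 0.544639 = 0.62913
theta2 = arcsin(0.62913) = 38.986 degrees

38.986


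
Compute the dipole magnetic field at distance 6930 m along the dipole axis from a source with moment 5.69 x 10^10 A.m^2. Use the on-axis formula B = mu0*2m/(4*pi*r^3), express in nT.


m = 5.69 x 10^10 = 56900000000 A.m^2
2m = 113800000000 A.m^2
r^3 = 6930^3 = 332812557000
B = (4pi*10^-7) * 113800000000 / (4*pi * 332812557000) * 1e9
= 143005.297591 / 4182245936374.54 * 1e9
= 34.1934 nT

34.1934


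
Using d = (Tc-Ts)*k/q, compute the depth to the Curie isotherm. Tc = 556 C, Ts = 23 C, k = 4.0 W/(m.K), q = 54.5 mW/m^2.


T_Curie - T_surf = 556 - 23 = 533 C
Convert q to W/m^2: 54.5 mW/m^2 = 0.0545 W/m^2
d = 533 * 4.0 / 0.0545 = 39119.27 m

39119.27


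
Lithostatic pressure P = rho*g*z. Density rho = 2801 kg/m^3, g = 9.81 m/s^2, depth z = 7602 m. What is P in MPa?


P = rho * g * z / 1e6
= 2801 * 9.81 * 7602 / 1e6
= 208886311.62 / 1e6
= 208.8863 MPa

208.8863


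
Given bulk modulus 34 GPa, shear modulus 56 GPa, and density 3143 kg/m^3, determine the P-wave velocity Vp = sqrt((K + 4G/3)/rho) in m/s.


First compute the effective modulus:
K + 4G/3 = 34e9 + 4*56e9/3 = 108666666666.67 Pa
Then divide by density:
108666666666.67 / 3143 = 34574186.0218 Pa/(kg/m^3)
Take the square root:
Vp = sqrt(34574186.0218) = 5879.98 m/s

5879.98


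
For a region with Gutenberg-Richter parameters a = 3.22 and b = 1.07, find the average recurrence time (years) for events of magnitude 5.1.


log10(N) = 3.22 - 1.07*5.1 = -2.237
N = 10^-2.237 = 0.005794
T = 1/N = 1/0.005794 = 172.5838 years

172.5838


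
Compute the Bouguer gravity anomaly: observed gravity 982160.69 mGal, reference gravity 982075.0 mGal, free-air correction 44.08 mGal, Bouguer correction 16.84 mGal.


BA = g_obs - g_ref + FAC - BC
= 982160.69 - 982075.0 + 44.08 - 16.84
= 112.93 mGal

112.93


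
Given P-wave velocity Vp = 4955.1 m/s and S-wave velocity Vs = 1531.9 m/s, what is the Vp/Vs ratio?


Vp/Vs = 4955.1 / 1531.9
= 3.2346

3.2346


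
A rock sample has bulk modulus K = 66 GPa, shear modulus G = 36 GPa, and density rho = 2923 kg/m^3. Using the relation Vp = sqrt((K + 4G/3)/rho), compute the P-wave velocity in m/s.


First compute the effective modulus:
K + 4G/3 = 66e9 + 4*36e9/3 = 114000000000.0 Pa
Then divide by density:
114000000000.0 / 2923 = 39001026.3428 Pa/(kg/m^3)
Take the square root:
Vp = sqrt(39001026.3428) = 6245.08 m/s

6245.08


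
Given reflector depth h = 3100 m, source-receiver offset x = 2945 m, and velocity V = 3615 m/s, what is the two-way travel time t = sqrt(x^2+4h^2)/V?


x^2 + 4h^2 = 2945^2 + 4*3100^2 = 8673025 + 38440000 = 47113025
sqrt(47113025) = 6863.8928
t = 6863.8928 / 3615 = 1.8987 s

1.8987


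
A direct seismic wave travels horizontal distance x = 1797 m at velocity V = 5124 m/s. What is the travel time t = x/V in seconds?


t = x / V
= 1797 / 5124
= 0.3507 s

0.3507


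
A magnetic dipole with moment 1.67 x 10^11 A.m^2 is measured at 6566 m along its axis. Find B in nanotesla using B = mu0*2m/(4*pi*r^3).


m = 1.67 x 10^11 = 167000000000 A.m^2
2m = 334000000000 A.m^2
r^3 = 6566^3 = 283075729496
B = (4pi*10^-7) * 334000000000 / (4*pi * 283075729496) * 1e9
= 419716.77852 / 3557234528776.82 * 1e9
= 117.9896 nT

117.9896


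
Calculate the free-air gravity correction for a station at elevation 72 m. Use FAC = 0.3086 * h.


FAC = 0.3086 * h
= 0.3086 * 72
= 22.2192 mGal

22.2192


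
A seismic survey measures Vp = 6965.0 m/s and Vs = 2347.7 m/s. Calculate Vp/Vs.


Vp/Vs = 6965.0 / 2347.7
= 2.9667

2.9667


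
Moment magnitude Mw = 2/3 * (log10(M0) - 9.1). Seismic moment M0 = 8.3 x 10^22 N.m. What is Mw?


log10(M0) = log10(8.3 x 10^22) = 22.9191
Mw = 2/3 * (22.9191 - 9.1)
= 2/3 * 13.8191
= 9.21

9.21


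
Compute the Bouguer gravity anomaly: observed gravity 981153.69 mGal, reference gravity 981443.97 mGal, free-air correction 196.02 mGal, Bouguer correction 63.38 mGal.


BA = g_obs - g_ref + FAC - BC
= 981153.69 - 981443.97 + 196.02 - 63.38
= -157.64 mGal

-157.64


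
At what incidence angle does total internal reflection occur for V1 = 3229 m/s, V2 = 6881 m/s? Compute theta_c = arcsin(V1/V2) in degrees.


V1/V2 = 3229/6881 = 0.469263
theta_c = arcsin(0.469263) = 27.9865 degrees

27.9865


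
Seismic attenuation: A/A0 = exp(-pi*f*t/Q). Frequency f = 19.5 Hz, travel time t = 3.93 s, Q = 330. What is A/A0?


pi*f*t/Q = pi*19.5*3.93/330 = 0.729563
A/A0 = exp(-0.729563) = 0.482119

0.482119


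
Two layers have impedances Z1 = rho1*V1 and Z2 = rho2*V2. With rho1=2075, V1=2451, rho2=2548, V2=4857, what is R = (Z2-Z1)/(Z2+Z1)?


Z1 = 2075 * 2451 = 5085825
Z2 = 2548 * 4857 = 12375636
R = (12375636 - 5085825) / (12375636 + 5085825) = 7289811 / 17461461 = 0.4175

0.4175


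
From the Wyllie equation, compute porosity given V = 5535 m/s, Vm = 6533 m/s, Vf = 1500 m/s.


1/V - 1/Vm = 1/5535 - 1/6533 = 2.76e-05
1/Vf - 1/Vm = 1/1500 - 1/6533 = 0.0005136
phi = 2.76e-05 / 0.0005136 = 0.0537

0.0537


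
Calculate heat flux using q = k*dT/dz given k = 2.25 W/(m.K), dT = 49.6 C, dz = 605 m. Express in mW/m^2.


q = k * dT / dz * 1000
= 2.25 * 49.6 / 605 * 1000
= 0.184463 * 1000
= 184.4628 mW/m^2

184.4628


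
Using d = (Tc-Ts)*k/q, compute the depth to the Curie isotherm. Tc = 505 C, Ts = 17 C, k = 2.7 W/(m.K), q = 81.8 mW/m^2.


T_Curie - T_surf = 505 - 17 = 488 C
Convert q to W/m^2: 81.8 mW/m^2 = 0.0818 W/m^2
d = 488 * 2.7 / 0.0818 = 16107.58 m

16107.58


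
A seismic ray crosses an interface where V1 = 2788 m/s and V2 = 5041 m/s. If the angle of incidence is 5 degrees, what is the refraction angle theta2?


sin(theta1) = sin(5 deg) = 0.087156
sin(theta2) = V2/V1 * sin(theta1) = 5041/2788 * 0.087156 = 0.157587
theta2 = arcsin(0.157587) = 9.0669 degrees

9.0669


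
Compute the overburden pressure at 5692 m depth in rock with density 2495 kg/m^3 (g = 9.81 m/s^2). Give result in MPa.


P = rho * g * z / 1e6
= 2495 * 9.81 * 5692 / 1e6
= 139317107.4 / 1e6
= 139.3171 MPa

139.3171


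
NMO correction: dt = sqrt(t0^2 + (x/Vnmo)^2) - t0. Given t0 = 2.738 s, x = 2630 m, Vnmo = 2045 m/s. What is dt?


x/Vnmo = 2630/2045 = 1.286064
(x/Vnmo)^2 = 1.65396
t0^2 = 7.496644
sqrt(7.496644 + 1.65396) = 3.024996
dt = 3.024996 - 2.738 = 0.286996

0.286996


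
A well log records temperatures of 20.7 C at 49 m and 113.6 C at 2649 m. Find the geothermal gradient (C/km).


dT = 113.6 - 20.7 = 92.9 C
dz = 2649 - 49 = 2600 m
gradient = dT/dz * 1000 = 92.9/2600 * 1000 = 35.7308 C/km

35.7308


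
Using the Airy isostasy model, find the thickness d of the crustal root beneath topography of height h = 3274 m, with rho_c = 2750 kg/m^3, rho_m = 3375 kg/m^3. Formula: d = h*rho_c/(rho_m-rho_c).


rho_m - rho_c = 3375 - 2750 = 625
d = 3274 * 2750 / 625
= 9003500 / 625
= 14405.6 m

14405.6


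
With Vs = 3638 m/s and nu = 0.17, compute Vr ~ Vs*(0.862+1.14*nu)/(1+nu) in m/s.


Numerator factor = 0.862 + 1.14*0.17 = 1.0558
Denominator = 1 + 0.17 = 1.17
Vr = 3638 * 1.0558 / 1.17 = 3282.91 m/s

3282.91


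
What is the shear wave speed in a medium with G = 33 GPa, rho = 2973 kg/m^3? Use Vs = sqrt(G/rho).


Convert G to Pa: G = 33e9 Pa
Compute G/rho = 33e9 / 2973 = 11099899.0918
Vs = sqrt(11099899.0918) = 3331.65 m/s

3331.65


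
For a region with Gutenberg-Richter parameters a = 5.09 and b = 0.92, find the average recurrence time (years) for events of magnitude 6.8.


log10(N) = 5.09 - 0.92*6.8 = -1.166
N = 10^-1.166 = 0.068234
T = 1/N = 1/0.068234 = 14.6555 years

14.6555


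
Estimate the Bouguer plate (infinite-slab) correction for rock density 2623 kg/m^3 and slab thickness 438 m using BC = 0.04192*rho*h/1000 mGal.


BC = 0.04192 * rho * h / 1000
= 0.04192 * 2623 * 438 / 1000
= 48.1608 mGal

48.1608


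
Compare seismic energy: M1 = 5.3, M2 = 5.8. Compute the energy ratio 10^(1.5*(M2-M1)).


M2 - M1 = 5.8 - 5.3 = 0.5
1.5 * 0.5 = 0.75
ratio = 10^0.75 = 5.62

5.62


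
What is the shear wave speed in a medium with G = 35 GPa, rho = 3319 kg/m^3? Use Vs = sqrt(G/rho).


Convert G to Pa: G = 35e9 Pa
Compute G/rho = 35e9 / 3319 = 10545344.9834
Vs = sqrt(10545344.9834) = 3247.36 m/s

3247.36


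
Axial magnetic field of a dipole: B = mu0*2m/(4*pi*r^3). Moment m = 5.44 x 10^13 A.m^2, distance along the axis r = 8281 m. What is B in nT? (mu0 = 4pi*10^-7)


m = 5.44 x 10^13 = 54400000000000 A.m^2
2m = 108800000000000 A.m^2
r^3 = 8281^3 = 567869252041
B = (4pi*10^-7) * 108800000000000 / (4*pi * 567869252041) * 1e9
= 136722112.284228 / 7136055481646.14 * 1e9
= 19159.3399 nT

19159.3399


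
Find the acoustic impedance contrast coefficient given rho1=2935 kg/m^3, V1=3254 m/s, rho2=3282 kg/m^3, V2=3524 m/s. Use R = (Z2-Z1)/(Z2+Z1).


Z1 = 2935 * 3254 = 9550490
Z2 = 3282 * 3524 = 11565768
R = (11565768 - 9550490) / (11565768 + 9550490) = 2015278 / 21116258 = 0.0954

0.0954


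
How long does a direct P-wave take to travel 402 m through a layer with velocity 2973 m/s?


t = x / V
= 402 / 2973
= 0.1352 s

0.1352


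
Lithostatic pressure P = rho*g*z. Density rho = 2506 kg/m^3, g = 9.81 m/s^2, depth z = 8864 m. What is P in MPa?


P = rho * g * z / 1e6
= 2506 * 9.81 * 8864 / 1e6
= 217911335.04 / 1e6
= 217.9113 MPa

217.9113


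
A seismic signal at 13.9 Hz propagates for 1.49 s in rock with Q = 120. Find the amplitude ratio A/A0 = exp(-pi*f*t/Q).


pi*f*t/Q = pi*13.9*1.49/120 = 0.542213
A/A0 = exp(-0.542213) = 0.58146

0.58146


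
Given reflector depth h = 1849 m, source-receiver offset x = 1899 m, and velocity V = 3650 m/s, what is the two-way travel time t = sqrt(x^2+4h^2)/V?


x^2 + 4h^2 = 1899^2 + 4*1849^2 = 3606201 + 13675204 = 17281405
sqrt(17281405) = 4157.0909
t = 4157.0909 / 3650 = 1.1389 s

1.1389


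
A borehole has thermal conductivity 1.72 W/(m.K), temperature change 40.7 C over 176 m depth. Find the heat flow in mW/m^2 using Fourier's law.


q = k * dT / dz * 1000
= 1.72 * 40.7 / 176 * 1000
= 0.39775 * 1000
= 397.75 mW/m^2

397.75


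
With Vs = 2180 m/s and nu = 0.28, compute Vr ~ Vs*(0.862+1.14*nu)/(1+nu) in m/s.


Numerator factor = 0.862 + 1.14*0.28 = 1.1812
Denominator = 1 + 0.28 = 1.28
Vr = 2180 * 1.1812 / 1.28 = 2011.73 m/s

2011.73


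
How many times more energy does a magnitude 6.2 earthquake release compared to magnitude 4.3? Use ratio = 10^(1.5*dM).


M2 - M1 = 6.2 - 4.3 = 1.9
1.5 * 1.9 = 2.85
ratio = 10^2.85 = 707.95

707.95


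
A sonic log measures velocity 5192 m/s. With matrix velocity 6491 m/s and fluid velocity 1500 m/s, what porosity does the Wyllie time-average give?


1/V - 1/Vm = 1/5192 - 1/6491 = 3.854e-05
1/Vf - 1/Vm = 1/1500 - 1/6491 = 0.00051261
phi = 3.854e-05 / 0.00051261 = 0.0752

0.0752


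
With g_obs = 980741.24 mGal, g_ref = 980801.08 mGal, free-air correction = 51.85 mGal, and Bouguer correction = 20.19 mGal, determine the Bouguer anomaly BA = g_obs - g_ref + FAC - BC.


BA = g_obs - g_ref + FAC - BC
= 980741.24 - 980801.08 + 51.85 - 20.19
= -28.18 mGal

-28.18


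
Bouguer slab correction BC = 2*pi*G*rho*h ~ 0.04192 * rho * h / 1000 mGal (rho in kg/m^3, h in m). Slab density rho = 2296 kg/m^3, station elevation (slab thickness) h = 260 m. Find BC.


BC = 0.04192 * rho * h / 1000
= 0.04192 * 2296 * 260 / 1000
= 25.0246 mGal

25.0246


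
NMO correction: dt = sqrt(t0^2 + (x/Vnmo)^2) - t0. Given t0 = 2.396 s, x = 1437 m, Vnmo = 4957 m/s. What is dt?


x/Vnmo = 1437/4957 = 0.289893
(x/Vnmo)^2 = 0.084038
t0^2 = 5.740816
sqrt(5.740816 + 0.084038) = 2.413473
dt = 2.413473 - 2.396 = 0.017473

0.017473


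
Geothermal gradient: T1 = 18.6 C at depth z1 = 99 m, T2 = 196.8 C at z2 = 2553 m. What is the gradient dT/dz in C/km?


dT = 196.8 - 18.6 = 178.2 C
dz = 2553 - 99 = 2454 m
gradient = dT/dz * 1000 = 178.2/2454 * 1000 = 72.6161 C/km

72.6161


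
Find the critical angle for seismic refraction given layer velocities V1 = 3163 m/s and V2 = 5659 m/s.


V1/V2 = 3163/5659 = 0.558933
theta_c = arcsin(0.558933) = 33.982 degrees

33.982


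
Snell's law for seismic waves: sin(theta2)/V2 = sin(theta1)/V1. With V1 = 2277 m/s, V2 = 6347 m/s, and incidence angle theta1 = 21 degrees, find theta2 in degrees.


sin(theta1) = sin(21 deg) = 0.358368
sin(theta2) = V2/V1 * sin(theta1) = 6347/2277 * 0.358368 = 0.998929
theta2 = arcsin(0.998929) = 87.348 degrees

87.348


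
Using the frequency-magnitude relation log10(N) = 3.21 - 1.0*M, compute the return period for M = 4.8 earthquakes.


log10(N) = 3.21 - 1.0*4.8 = -1.59
N = 10^-1.59 = 0.025704
T = 1/N = 1/0.025704 = 38.9045 years

38.9045


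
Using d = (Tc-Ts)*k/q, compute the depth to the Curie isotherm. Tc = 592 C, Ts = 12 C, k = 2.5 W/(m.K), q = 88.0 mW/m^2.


T_Curie - T_surf = 592 - 12 = 580 C
Convert q to W/m^2: 88.0 mW/m^2 = 0.088 W/m^2
d = 580 * 2.5 / 0.088 = 16477.27 m

16477.27


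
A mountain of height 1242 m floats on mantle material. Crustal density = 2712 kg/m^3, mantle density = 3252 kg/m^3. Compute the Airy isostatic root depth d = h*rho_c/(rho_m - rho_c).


rho_m - rho_c = 3252 - 2712 = 540
d = 1242 * 2712 / 540
= 3368304 / 540
= 6237.6 m

6237.6


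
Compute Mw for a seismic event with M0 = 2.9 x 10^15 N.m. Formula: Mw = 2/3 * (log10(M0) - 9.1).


log10(M0) = log10(2.9 x 10^15) = 15.4624
Mw = 2/3 * (15.4624 - 9.1)
= 2/3 * 6.3624
= 4.24

4.24


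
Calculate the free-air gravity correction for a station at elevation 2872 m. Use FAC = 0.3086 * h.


FAC = 0.3086 * h
= 0.3086 * 2872
= 886.2992 mGal

886.2992


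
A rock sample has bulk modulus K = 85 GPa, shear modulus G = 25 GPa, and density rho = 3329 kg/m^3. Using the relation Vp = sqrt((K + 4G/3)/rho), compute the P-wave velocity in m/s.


First compute the effective modulus:
K + 4G/3 = 85e9 + 4*25e9/3 = 118333333333.33 Pa
Then divide by density:
118333333333.33 / 3329 = 35546210.0731 Pa/(kg/m^3)
Take the square root:
Vp = sqrt(35546210.0731) = 5962.06 m/s

5962.06


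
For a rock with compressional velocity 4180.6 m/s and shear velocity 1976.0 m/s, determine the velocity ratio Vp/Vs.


Vp/Vs = 4180.6 / 1976.0
= 2.1157

2.1157


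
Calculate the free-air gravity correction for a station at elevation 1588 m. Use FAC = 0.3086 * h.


FAC = 0.3086 * h
= 0.3086 * 1588
= 490.0568 mGal

490.0568


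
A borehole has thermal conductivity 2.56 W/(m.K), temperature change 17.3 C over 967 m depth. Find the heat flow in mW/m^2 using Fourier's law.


q = k * dT / dz * 1000
= 2.56 * 17.3 / 967 * 1000
= 0.045799 * 1000
= 45.7994 mW/m^2

45.7994


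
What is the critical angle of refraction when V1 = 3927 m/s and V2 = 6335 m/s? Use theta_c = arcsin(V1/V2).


V1/V2 = 3927/6335 = 0.61989
theta_c = arcsin(0.61989) = 38.3081 degrees

38.3081


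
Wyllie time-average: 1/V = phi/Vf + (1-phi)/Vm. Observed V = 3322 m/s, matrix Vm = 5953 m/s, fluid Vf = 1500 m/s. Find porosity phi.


1/V - 1/Vm = 1/3322 - 1/5953 = 0.00013304
1/Vf - 1/Vm = 1/1500 - 1/5953 = 0.00049868
phi = 0.00013304 / 0.00049868 = 0.2668

0.2668


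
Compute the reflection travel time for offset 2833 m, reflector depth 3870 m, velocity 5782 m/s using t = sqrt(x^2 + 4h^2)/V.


x^2 + 4h^2 = 2833^2 + 4*3870^2 = 8025889 + 59907600 = 67933489
sqrt(67933489) = 8242.1774
t = 8242.1774 / 5782 = 1.4255 s

1.4255


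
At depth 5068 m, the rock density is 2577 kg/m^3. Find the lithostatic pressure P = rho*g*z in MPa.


P = rho * g * z / 1e6
= 2577 * 9.81 * 5068 / 1e6
= 128120915.16 / 1e6
= 128.1209 MPa

128.1209


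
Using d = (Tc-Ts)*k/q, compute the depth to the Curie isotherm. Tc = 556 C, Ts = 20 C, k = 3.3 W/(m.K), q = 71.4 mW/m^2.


T_Curie - T_surf = 556 - 20 = 536 C
Convert q to W/m^2: 71.4 mW/m^2 = 0.0714 W/m^2
d = 536 * 3.3 / 0.0714 = 24773.11 m

24773.11


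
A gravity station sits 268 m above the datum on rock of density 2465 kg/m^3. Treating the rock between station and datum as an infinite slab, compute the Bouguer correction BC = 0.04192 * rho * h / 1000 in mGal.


BC = 0.04192 * rho * h / 1000
= 0.04192 * 2465 * 268 / 1000
= 27.6932 mGal

27.6932


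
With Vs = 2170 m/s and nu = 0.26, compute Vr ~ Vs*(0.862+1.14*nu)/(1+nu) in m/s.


Numerator factor = 0.862 + 1.14*0.26 = 1.1584
Denominator = 1 + 0.26 = 1.26
Vr = 2170 * 1.1584 / 1.26 = 1995.02 m/s

1995.02


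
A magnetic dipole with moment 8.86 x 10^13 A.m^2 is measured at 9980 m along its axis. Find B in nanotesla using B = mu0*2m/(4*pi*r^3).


m = 8.86 x 10^13 = 88600000000000 A.m^2
2m = 177200000000000 A.m^2
r^3 = 9980^3 = 994011992000
B = (4pi*10^-7) * 177200000000000 / (4*pi * 994011992000) * 1e9
= 222676087.286445 / 12491123086589.43 * 1e9
= 17826.7467 nT

17826.7467


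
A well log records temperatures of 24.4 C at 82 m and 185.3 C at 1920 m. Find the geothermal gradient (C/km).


dT = 185.3 - 24.4 = 160.9 C
dz = 1920 - 82 = 1838 m
gradient = dT/dz * 1000 = 160.9/1838 * 1000 = 87.5408 C/km

87.5408


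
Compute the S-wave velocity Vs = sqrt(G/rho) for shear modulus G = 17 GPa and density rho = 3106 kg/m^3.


Convert G to Pa: G = 17e9 Pa
Compute G/rho = 17e9 / 3106 = 5473277.5274
Vs = sqrt(5473277.5274) = 2339.5 m/s

2339.5


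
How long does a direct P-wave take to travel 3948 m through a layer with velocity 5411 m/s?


t = x / V
= 3948 / 5411
= 0.7296 s

0.7296


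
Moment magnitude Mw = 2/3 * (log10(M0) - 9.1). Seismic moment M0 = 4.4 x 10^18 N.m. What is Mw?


log10(M0) = log10(4.4 x 10^18) = 18.6435
Mw = 2/3 * (18.6435 - 9.1)
= 2/3 * 9.5435
= 6.36

6.36


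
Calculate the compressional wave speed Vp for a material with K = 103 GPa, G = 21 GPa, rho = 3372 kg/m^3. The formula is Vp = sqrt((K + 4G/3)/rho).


First compute the effective modulus:
K + 4G/3 = 103e9 + 4*21e9/3 = 131000000000.0 Pa
Then divide by density:
131000000000.0 / 3372 = 38849347.5682 Pa/(kg/m^3)
Take the square root:
Vp = sqrt(38849347.5682) = 6232.92 m/s

6232.92


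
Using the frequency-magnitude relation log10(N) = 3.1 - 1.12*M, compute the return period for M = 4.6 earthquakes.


log10(N) = 3.1 - 1.12*4.6 = -2.052
N = 10^-2.052 = 0.008872
T = 1/N = 1/0.008872 = 112.7197 years

112.7197


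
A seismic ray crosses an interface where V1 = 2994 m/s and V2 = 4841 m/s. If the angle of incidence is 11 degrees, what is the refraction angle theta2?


sin(theta1) = sin(11 deg) = 0.190809
sin(theta2) = V2/V1 * sin(theta1) = 4841/2994 * 0.190809 = 0.308519
theta2 = arcsin(0.308519) = 17.97 degrees

17.97


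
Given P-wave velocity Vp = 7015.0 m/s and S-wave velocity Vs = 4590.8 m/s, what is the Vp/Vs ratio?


Vp/Vs = 7015.0 / 4590.8
= 1.5281

1.5281


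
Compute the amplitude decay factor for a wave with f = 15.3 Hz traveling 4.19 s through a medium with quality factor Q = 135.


pi*f*t/Q = pi*15.3*4.19/135 = 1.491838
A/A0 = exp(-1.491838) = 0.224959

0.224959


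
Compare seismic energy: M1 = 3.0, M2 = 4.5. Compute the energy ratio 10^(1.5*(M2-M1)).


M2 - M1 = 4.5 - 3.0 = 1.5
1.5 * 1.5 = 2.25
ratio = 10^2.25 = 177.83

177.83


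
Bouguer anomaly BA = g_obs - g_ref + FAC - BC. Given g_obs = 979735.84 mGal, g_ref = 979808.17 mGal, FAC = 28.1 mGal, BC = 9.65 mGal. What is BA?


BA = g_obs - g_ref + FAC - BC
= 979735.84 - 979808.17 + 28.1 - 9.65
= -53.88 mGal

-53.88


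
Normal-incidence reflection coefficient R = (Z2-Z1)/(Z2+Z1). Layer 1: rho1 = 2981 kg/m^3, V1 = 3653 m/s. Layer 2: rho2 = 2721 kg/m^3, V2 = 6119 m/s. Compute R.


Z1 = 2981 * 3653 = 10889593
Z2 = 2721 * 6119 = 16649799
R = (16649799 - 10889593) / (16649799 + 10889593) = 5760206 / 27539392 = 0.2092

0.2092


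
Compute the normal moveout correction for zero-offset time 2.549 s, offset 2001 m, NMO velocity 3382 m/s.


x/Vnmo = 2001/3382 = 0.591662
(x/Vnmo)^2 = 0.350064
t0^2 = 6.497401
sqrt(6.497401 + 0.350064) = 2.616766
dt = 2.616766 - 2.549 = 0.067766

0.067766


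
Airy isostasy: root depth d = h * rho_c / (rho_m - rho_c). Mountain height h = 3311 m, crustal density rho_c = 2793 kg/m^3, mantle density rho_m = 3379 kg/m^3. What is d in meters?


rho_m - rho_c = 3379 - 2793 = 586
d = 3311 * 2793 / 586
= 9247623 / 586
= 15780.93 m

15780.93


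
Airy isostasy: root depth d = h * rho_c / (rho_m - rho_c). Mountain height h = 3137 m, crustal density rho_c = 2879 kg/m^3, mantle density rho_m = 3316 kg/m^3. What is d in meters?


rho_m - rho_c = 3316 - 2879 = 437
d = 3137 * 2879 / 437
= 9031423 / 437
= 20666.87 m

20666.87


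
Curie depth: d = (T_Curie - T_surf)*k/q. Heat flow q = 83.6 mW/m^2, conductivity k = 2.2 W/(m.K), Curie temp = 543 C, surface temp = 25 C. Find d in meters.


T_Curie - T_surf = 543 - 25 = 518 C
Convert q to W/m^2: 83.6 mW/m^2 = 0.0836 W/m^2
d = 518 * 2.2 / 0.0836 = 13631.58 m

13631.58


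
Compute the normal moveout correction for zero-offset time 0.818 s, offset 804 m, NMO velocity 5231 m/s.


x/Vnmo = 804/5231 = 0.153699
(x/Vnmo)^2 = 0.023623
t0^2 = 0.669124
sqrt(0.669124 + 0.023623) = 0.832314
dt = 0.832314 - 0.818 = 0.014314

0.014314


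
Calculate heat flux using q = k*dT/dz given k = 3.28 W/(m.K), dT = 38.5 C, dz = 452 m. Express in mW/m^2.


q = k * dT / dz * 1000
= 3.28 * 38.5 / 452 * 1000
= 0.279381 * 1000
= 279.3805 mW/m^2

279.3805


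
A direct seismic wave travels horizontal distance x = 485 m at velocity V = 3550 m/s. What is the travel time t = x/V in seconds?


t = x / V
= 485 / 3550
= 0.1366 s

0.1366


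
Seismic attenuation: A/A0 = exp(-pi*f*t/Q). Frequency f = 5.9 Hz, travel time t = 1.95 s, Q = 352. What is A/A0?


pi*f*t/Q = pi*5.9*1.95/352 = 0.102682
A/A0 = exp(-0.102682) = 0.902414

0.902414


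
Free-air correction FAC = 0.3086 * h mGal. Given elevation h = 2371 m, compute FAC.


FAC = 0.3086 * h
= 0.3086 * 2371
= 731.6906 mGal

731.6906


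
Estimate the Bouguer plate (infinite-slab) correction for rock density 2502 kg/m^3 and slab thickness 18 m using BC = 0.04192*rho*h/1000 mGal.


BC = 0.04192 * rho * h / 1000
= 0.04192 * 2502 * 18 / 1000
= 1.8879 mGal

1.8879


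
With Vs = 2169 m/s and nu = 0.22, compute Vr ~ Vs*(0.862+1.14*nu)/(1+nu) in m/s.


Numerator factor = 0.862 + 1.14*0.22 = 1.1128
Denominator = 1 + 0.22 = 1.22
Vr = 2169 * 1.1128 / 1.22 = 1978.41 m/s

1978.41


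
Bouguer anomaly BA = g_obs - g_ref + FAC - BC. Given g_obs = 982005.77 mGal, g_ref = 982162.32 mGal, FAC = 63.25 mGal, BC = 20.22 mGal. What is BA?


BA = g_obs - g_ref + FAC - BC
= 982005.77 - 982162.32 + 63.25 - 20.22
= -113.52 mGal

-113.52


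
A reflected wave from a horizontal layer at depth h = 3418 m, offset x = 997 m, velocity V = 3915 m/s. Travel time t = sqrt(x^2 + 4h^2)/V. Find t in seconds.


x^2 + 4h^2 = 997^2 + 4*3418^2 = 994009 + 46730896 = 47724905
sqrt(47724905) = 6908.3214
t = 6908.3214 / 3915 = 1.7646 s

1.7646
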